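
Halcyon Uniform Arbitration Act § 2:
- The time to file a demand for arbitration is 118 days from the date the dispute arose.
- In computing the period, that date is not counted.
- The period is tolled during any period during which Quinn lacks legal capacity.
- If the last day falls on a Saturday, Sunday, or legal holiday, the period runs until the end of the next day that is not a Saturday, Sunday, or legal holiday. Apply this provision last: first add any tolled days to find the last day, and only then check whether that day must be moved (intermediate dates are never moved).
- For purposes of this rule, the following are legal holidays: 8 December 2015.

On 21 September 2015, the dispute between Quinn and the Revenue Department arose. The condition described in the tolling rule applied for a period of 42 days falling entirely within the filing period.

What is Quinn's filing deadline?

February 29, 2016

118 days after 21 September 2015 is January 17, 2016.
Tolling adds 42 days: January 17, 2016 + 42 days = February 28, 2016.
February 28, 2016 is Sunday. The next qualifying day is February 29, 2016.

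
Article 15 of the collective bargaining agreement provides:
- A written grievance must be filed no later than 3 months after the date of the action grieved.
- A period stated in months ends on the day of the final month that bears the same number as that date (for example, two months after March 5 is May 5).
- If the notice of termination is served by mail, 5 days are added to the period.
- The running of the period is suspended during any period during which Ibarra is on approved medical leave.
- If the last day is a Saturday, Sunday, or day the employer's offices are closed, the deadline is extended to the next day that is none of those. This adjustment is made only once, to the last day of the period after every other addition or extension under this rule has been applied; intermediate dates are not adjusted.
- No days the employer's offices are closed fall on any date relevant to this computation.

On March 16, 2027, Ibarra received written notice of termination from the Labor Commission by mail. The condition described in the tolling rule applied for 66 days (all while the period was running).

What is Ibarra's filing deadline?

August 26, 2027

3 months after March 16, 2027 is June 16, 2027.
Service was by mail, adding 5 days: June 16, 2027 + 5 days = June 21, 2027.
Tolling adds 66 days: June 21, 2027 + 66 days = August 26, 2027.
August 26, 2027 is a Thursday and not a day the employer's offices are closed, so no extension applies.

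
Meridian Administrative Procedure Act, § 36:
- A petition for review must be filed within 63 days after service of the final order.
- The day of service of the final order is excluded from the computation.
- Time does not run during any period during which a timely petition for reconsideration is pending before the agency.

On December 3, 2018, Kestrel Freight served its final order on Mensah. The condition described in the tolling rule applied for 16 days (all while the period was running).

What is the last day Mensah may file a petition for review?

February 20, 2019

63 days after December 3, 2018 is February 4, 2019.
Tolling adds 16 days: February 4, 2019 + 16 days = February 20, 2019.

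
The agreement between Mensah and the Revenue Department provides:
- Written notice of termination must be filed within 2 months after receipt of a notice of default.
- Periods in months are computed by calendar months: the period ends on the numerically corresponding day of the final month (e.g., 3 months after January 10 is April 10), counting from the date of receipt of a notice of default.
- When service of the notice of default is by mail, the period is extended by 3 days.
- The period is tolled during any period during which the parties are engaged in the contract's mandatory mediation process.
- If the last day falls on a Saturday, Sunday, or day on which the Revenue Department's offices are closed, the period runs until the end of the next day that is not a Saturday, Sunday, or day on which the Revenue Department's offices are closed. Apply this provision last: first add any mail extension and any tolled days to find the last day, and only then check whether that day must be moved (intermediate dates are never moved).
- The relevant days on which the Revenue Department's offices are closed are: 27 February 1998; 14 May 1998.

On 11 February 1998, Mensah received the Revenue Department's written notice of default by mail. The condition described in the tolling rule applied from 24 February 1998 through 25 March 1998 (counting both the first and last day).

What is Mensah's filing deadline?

May 15, 1998

2 months after 11 February 1998 is April 11, 1998.
Service was by mail, adding 3 days: April 11, 1998 + 3 days = April 14, 1998.
From February 24, 1998 through March 25, 1998 inclusive is 30 days; tolling adds 30 days: April 14, 1998 + 30 days = May 14, 1998.
May 14, 1998 is a listed holiday. The next qualifying day is May 15, 1998.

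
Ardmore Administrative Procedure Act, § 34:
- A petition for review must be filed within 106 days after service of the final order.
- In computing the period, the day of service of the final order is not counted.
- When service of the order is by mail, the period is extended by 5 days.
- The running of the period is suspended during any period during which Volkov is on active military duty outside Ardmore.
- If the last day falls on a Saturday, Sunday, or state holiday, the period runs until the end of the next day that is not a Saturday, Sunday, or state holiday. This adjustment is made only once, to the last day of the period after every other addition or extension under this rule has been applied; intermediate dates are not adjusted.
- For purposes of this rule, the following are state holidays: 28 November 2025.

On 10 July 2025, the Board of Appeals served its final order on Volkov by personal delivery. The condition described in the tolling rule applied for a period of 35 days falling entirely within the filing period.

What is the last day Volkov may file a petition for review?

106 days after 10 July 2025 is October 24, 2025.
Service was not by mail, so no mail extension applies.
Tolling adds 35 days: October 24, 2025 + 35 days = November 28, 2025.
November 28, 2025 is a listed holiday; November 29, 2025 is Saturday; November 30, 2025 is Sunday. The next qualifying day is December 1, 2025.

December 1, 2025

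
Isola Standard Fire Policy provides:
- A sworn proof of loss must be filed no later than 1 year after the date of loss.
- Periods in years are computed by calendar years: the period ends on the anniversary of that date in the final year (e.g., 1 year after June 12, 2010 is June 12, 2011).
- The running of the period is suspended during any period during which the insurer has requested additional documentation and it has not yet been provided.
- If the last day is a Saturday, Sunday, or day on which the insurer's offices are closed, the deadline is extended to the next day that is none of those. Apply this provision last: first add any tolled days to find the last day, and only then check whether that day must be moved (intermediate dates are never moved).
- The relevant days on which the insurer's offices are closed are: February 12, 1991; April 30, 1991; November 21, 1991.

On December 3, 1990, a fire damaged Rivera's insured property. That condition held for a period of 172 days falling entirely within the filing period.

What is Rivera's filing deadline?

1 year after December 3, 1990 is December 3, 1991.
Tolling adds 172 days: December 3, 1991 + 172 days = May 23, 1992.
May 23, 1992 is Saturday; May 24, 1992 is Sunday. The next qualifying day is May 25, 1992.

May 25, 1992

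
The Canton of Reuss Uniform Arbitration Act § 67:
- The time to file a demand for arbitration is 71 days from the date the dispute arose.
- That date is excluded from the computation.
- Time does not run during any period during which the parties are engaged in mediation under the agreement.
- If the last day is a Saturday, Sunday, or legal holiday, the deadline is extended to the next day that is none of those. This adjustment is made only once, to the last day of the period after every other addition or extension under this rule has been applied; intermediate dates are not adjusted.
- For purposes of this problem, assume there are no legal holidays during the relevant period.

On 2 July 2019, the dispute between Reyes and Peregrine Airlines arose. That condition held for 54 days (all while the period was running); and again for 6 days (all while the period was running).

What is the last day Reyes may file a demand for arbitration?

71 days after 2 July 2019 is September 11, 2019.
Tolling adds 54 days: September 11, 2019 + 54 days = November 4, 2019.
Tolling adds 6 days: November 4, 2019 + 6 days = November 10, 2019.
November 10, 2019 is Sunday. The next qualifying day is November 11, 2019.

November 11, 2019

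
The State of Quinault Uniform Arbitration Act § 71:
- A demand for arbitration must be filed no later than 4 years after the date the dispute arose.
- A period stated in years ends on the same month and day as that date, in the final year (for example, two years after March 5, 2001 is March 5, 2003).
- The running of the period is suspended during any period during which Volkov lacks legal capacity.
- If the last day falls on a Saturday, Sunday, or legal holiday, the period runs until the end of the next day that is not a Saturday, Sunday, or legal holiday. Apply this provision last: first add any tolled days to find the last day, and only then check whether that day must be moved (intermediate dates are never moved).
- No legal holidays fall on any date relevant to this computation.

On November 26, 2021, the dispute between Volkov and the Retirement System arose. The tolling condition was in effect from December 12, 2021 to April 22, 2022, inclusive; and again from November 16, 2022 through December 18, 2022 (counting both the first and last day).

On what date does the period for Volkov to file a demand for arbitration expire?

4 years after November 26, 2021 is November 26, 2025.
From December 12, 2021 through April 22, 2022 inclusive is 132 days; tolling adds 132 days: November 26, 2025 + 132 days = April 7, 2026.
From November 16, 2022 through December 18, 2022 inclusive is 33 days; tolling adds 33 days: April 7, 2026 + 33 days = May 10, 2026.
May 10, 2026 is Sunday. The next qualifying day is May 11, 2026.

May 11, 2026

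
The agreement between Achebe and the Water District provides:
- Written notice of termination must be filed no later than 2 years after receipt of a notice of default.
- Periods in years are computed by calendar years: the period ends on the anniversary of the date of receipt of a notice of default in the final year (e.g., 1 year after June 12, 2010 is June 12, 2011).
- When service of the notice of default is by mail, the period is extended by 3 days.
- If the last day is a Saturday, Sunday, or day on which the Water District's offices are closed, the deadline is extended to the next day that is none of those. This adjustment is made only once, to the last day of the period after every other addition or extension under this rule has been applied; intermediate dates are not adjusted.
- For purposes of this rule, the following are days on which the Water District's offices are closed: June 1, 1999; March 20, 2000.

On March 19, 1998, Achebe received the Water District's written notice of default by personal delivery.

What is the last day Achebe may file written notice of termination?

March 21, 2000

2 years after March 19, 1998 is March 19, 2000.
Service was not by mail, so no mail extension applies.
March 19, 2000 is Sunday; March 20, 2000 is a listed holiday. The next qualifying day is March 21, 2000.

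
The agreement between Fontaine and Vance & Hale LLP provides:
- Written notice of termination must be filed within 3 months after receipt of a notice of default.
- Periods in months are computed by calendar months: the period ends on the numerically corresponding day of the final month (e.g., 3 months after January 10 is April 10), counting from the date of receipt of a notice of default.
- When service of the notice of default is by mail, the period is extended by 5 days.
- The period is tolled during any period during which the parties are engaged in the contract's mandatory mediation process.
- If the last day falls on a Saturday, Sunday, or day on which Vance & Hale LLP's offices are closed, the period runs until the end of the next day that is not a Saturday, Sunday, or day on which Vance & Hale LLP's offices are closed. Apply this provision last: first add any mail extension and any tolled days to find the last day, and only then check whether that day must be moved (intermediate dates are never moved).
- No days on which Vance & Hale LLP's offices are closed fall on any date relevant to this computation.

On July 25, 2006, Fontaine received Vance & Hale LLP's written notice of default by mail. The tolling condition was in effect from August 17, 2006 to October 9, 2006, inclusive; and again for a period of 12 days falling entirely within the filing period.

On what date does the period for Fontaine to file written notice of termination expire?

January 4, 2007

3 months after July 25, 2006 is October 25, 2006.
Service was by mail, adding 5 days: October 25, 2006 + 5 days = October 30, 2006.
From August 17, 2006 through October 9, 2006 inclusive is 54 days; tolling adds 54 days: October 30, 2006 + 54 days = December 23, 2006.
Tolling adds 12 days: December 23, 2006 + 12 days = January 4, 2007.
January 4, 2007 is a Thursday and not a day on which Vance & Hale LLP's offices are closed, so no extension applies.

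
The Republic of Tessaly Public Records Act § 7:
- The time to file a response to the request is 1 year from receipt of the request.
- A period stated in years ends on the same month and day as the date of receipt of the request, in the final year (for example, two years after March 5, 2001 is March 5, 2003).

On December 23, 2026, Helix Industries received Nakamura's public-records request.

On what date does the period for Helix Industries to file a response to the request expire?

1 year after December 23, 2026 is December 23, 2027.

December 23, 2027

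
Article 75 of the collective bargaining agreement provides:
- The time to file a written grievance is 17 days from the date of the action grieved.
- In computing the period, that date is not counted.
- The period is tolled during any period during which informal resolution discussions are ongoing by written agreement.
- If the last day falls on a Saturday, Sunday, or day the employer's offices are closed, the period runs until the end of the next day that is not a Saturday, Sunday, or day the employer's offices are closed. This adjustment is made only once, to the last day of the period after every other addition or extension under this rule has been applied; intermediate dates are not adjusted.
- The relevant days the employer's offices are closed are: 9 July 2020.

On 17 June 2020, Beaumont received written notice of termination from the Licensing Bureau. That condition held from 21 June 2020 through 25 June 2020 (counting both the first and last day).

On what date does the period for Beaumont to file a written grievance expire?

17 days after 17 June 2020 is July 4, 2020.
From June 21, 2020 through June 25, 2020 inclusive is 5 days; tolling adds 5 days: July 4, 2020 + 5 days = July 9, 2020.
July 9, 2020 is a listed holiday. The next qualifying day is July 10, 2020.

July 10, 2020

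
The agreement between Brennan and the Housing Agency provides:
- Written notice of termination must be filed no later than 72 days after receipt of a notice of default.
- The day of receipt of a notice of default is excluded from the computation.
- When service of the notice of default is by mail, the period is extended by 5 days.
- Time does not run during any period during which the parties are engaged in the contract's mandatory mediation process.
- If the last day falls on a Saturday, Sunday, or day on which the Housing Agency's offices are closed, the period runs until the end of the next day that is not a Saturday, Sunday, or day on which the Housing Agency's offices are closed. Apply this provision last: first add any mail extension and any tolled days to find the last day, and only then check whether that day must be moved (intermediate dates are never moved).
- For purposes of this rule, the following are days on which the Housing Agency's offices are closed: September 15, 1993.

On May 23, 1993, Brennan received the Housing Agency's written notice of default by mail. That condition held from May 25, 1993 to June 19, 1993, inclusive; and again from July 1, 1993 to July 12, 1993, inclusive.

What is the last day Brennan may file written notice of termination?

September 16, 1993

72 days after May 23, 1993 is August 3, 1993.
Service was by mail, adding 5 days: August 3, 1993 + 5 days = August 8, 1993.
From May 25, 1993 through June 19, 1993 inclusive is 26 days; tolling adds 26 days: August 8, 1993 + 26 days = September 3, 1993.
From July 1, 1993 through July 12, 1993 inclusive is 12 days; tolling adds 12 days: September 3, 1993 + 12 days = September 15, 1993.
September 15, 1993 is a listed holiday. The next qualifying day is September 16, 1993.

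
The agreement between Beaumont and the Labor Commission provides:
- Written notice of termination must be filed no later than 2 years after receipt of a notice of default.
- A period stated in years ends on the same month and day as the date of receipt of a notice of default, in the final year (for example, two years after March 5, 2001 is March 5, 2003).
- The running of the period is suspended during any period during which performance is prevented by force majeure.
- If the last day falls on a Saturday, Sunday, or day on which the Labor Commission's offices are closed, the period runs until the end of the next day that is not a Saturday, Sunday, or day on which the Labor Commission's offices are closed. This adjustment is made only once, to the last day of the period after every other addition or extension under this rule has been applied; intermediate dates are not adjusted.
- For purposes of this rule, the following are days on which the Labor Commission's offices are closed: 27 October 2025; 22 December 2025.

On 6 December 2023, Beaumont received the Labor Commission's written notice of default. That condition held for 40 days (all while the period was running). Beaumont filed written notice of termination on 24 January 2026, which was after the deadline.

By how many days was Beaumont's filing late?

9 days

2 years after 6 December 2023 is December 6, 2025.
Tolling adds 40 days: December 6, 2025 + 40 days = January 15, 2026.
January 15, 2026 is a Thursday and not a day on which the Labor Commission's offices are closed, so no extension applies.
The deadline is January 15, 2026; from January 15, 2026 to January 24, 2026 is 9 days.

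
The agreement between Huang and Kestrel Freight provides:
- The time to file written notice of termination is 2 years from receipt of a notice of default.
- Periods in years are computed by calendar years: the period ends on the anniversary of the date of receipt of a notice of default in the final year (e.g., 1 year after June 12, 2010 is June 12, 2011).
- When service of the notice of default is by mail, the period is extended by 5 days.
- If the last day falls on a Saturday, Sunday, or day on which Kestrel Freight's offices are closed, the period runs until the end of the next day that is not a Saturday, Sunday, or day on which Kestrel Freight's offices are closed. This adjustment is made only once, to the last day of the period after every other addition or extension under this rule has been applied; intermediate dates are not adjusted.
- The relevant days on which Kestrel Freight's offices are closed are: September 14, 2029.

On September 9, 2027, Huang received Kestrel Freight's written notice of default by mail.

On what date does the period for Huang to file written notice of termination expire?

2 years after September 9, 2027 is September 9, 2029.
Service was by mail, adding 5 days: September 9, 2029 + 5 days = September 14, 2029.
September 14, 2029 is a listed holiday; September 15, 2029 is Saturday; September 16, 2029 is Sunday. The next qualifying day is September 17, 2029.

September 17, 2029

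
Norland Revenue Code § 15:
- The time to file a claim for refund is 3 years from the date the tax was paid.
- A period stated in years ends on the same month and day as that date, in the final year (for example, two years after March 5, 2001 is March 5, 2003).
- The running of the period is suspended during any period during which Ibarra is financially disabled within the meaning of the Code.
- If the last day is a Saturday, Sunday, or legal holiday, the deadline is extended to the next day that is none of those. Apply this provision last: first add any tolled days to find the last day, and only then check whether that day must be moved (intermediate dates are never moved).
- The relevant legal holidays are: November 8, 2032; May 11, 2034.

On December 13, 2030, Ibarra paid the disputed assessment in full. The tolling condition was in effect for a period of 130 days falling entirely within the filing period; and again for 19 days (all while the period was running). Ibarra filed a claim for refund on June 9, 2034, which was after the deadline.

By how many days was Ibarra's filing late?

3 years after December 13, 2030 is December 13, 2033.
Tolling adds 130 days: December 13, 2033 + 130 days = April 22, 2034.
Tolling adds 19 days: April 22, 2034 + 19 days = May 11, 2034.
May 11, 2034 is a listed holiday. The next qualifying day is May 12, 2034.
The deadline is May 12, 2034; from May 12, 2034 to June 9, 2034 is 28 days.

28 days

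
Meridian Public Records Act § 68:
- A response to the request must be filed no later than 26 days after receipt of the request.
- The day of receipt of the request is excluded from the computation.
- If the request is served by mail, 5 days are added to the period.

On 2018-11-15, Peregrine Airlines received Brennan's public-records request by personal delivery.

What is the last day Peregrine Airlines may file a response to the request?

26 days after 2018-11-15 is December 11, 2018.
Service was not by mail, so no mail extension applies.

December 11, 2018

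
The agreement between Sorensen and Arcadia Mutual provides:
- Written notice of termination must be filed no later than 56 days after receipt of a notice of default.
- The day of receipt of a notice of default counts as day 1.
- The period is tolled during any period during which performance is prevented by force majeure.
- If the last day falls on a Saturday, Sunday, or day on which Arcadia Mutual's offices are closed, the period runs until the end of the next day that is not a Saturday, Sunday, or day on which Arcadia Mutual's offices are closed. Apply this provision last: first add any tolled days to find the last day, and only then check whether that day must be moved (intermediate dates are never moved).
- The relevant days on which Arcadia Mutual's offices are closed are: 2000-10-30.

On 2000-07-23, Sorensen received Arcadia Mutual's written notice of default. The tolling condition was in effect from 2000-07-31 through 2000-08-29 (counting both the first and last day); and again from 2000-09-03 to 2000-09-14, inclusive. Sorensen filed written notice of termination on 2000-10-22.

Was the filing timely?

Counting 2000-07-23 as day 1, day 56 is September 16, 2000.
From July 31, 2000 through August 29, 2000 inclusive is 30 days; tolling adds 30 days: September 16, 2000 + 30 days = October 16, 2000.
From September 3, 2000 through September 14, 2000 inclusive is 12 days; tolling adds 12 days: October 16, 2000 + 12 days = October 28, 2000.
October 28, 2000 is Saturday; October 29, 2000 is Sunday; October 30, 2000 is a listed holiday. The next qualifying day is October 31, 2000.
The deadline is October 31, 2000; the filing on October 22, 2000 is on or before that date.

Yes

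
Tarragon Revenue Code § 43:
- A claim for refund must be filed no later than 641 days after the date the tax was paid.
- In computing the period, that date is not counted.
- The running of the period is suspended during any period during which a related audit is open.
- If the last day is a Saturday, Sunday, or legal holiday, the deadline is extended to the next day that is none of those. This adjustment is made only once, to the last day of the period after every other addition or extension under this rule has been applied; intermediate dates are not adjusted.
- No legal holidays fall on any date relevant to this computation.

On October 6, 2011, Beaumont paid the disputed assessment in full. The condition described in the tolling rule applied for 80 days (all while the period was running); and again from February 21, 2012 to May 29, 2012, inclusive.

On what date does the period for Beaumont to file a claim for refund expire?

January 3, 2014

641 days after October 6, 2011 is July 8, 2013.
Tolling adds 80 days: July 8, 2013 + 80 days = September 26, 2013.
From February 21, 2012 through May 29, 2012 inclusive is 99 days; tolling adds 99 days: September 26, 2013 + 99 days = January 3, 2014.
January 3, 2014 is a Friday and not a legal holiday, so no extension applies.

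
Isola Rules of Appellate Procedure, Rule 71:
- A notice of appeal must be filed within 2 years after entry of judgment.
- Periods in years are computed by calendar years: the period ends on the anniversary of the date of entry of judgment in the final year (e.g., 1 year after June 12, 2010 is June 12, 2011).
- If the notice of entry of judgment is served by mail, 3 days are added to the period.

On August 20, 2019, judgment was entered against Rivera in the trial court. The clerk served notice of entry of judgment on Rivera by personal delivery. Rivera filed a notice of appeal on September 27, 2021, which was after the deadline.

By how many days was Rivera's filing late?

38 days

2 years after August 20, 2019 is August 20, 2021.
Service was not by mail, so no mail extension applies.
The deadline is August 20, 2021; from August 20, 2021 to September 27, 2021 is 38 days.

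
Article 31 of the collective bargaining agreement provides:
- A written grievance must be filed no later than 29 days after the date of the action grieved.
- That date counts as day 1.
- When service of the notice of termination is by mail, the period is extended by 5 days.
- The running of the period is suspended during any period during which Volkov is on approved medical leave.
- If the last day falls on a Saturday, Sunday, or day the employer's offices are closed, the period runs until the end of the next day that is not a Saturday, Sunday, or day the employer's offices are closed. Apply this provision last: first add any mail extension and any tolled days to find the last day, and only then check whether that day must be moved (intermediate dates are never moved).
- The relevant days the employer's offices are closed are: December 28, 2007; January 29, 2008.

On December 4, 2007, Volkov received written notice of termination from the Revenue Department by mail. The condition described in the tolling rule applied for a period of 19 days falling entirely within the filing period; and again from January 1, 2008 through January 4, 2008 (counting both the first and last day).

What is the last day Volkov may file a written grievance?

January 30, 2008

Counting December 4, 2007 as day 1, day 29 is January 1, 2008.
Service was by mail, adding 5 days: January 1, 2008 + 5 days = January 6, 2008.
Tolling adds 19 days: January 6, 2008 + 19 days = January 25, 2008.
From January 1, 2008 through January 4, 2008 inclusive is 4 days; tolling adds 4 days: January 25, 2008 + 4 days = January 29, 2008.
January 29, 2008 is a listed holiday. The next qualifying day is January 30, 2008.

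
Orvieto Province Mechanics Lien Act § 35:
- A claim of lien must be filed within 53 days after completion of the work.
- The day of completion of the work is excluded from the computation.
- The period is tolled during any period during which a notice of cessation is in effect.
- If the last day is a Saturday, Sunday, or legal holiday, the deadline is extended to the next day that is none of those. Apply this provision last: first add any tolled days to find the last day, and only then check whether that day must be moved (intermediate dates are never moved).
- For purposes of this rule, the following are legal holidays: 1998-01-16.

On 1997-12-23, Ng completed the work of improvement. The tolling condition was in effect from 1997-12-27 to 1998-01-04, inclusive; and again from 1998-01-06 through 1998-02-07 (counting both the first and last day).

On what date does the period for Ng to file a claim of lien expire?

March 30, 1998

53 days after 1997-12-23 is February 14, 1998.
From December 27, 1997 through January 4, 1998 inclusive is 9 days; tolling adds 9 days: February 14, 1998 + 9 days = February 23, 1998.
From January 6, 1998 through February 7, 1998 inclusive is 33 days; tolling adds 33 days: February 23, 1998 + 33 days = March 28, 1998.
March 28, 1998 is Saturday; March 29, 1998 is Sunday. The next qualifying day is March 30, 1998.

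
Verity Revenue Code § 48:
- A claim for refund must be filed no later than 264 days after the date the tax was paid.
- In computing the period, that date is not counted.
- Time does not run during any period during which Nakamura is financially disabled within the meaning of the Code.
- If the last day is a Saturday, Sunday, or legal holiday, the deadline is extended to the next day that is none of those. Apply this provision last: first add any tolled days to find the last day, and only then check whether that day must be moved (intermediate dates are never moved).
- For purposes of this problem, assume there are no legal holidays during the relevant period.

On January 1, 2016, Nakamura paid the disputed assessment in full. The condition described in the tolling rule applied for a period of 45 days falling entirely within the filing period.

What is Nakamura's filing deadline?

264 days after January 1, 2016 is September 21, 2016.
Tolling adds 45 days: September 21, 2016 + 45 days = November 5, 2016.
November 5, 2016 is Saturday; November 6, 2016 is Sunday. The next qualifying day is November 7, 2016.

November 7, 2016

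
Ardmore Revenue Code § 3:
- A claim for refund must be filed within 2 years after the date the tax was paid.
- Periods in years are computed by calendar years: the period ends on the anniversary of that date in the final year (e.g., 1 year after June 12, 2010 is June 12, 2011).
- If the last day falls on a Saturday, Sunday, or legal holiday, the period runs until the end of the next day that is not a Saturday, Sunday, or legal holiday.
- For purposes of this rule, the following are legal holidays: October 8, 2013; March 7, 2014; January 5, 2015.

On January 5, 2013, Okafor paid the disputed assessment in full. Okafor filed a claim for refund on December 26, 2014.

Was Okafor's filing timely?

2 years after January 5, 2013 is January 5, 2015.
January 5, 2015 is a listed holiday. The next qualifying day is January 6, 2015.
The deadline is January 6, 2015; the filing on December 26, 2014 is on or before that date.

Yes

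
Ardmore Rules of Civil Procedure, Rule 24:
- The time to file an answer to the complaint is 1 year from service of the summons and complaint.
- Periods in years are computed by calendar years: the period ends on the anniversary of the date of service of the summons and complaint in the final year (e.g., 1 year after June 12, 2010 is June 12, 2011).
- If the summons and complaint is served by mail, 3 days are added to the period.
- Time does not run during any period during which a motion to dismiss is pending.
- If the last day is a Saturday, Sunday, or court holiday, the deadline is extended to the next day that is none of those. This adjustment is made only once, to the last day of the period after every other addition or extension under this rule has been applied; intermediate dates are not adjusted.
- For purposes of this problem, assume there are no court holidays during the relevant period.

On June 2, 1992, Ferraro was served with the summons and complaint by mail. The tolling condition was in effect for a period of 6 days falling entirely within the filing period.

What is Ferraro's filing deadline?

1 year after June 2, 1992 is June 2, 1993.
Service was by mail, adding 3 days: June 2, 1993 + 3 days = June 5, 1993.
Tolling adds 6 days: June 5, 1993 + 6 days = June 11, 1993.
June 11, 1993 is a Friday and not a court holiday, so no extension applies.

June 11, 1993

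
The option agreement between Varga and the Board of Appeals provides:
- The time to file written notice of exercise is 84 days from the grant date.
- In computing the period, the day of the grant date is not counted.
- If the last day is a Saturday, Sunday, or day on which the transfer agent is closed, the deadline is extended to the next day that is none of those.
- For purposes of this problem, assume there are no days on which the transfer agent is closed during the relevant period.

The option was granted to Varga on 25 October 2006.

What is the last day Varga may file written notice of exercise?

84 days after 25 October 2006 is January 17, 2007.
January 17, 2007 is a Wednesday and not a day on which the transfer agent is closed, so no extension applies.

January 17, 2007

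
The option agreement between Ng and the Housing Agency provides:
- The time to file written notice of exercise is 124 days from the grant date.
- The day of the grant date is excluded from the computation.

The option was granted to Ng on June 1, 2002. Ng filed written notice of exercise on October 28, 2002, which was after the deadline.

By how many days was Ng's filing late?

124 days after June 1, 2002 is October 3, 2002.
The deadline is October 3, 2002; from October 3, 2002 to October 28, 2002 is 25 days.

25 days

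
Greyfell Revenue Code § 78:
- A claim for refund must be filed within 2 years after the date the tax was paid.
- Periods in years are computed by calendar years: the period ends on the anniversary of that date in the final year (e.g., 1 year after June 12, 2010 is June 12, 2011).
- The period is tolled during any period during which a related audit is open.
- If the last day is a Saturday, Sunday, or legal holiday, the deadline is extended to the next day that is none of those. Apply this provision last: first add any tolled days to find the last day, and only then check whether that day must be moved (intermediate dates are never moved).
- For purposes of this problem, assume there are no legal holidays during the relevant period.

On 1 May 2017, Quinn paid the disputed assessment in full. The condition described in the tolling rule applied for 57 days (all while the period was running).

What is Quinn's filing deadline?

2 years after 1 May 2017 is May 1, 2019.
Tolling adds 57 days: May 1, 2019 + 57 days = June 27, 2019.
June 27, 2019 is a Thursday and not a legal holiday, so no extension applies.

June 27, 2019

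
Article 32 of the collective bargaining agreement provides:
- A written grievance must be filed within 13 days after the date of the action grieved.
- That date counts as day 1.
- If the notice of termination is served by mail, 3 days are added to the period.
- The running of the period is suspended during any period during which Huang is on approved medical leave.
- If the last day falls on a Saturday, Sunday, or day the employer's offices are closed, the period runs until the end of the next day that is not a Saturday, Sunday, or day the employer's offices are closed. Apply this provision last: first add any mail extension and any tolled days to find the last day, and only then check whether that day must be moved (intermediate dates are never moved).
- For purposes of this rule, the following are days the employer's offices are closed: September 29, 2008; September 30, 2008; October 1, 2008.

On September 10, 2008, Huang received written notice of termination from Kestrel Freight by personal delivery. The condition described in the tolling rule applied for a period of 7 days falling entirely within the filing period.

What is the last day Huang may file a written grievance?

October 2, 2008

Counting September 10, 2008 as day 1, day 13 is September 22, 2008.
Service was not by mail, so no mail extension applies.
Tolling adds 7 days: September 22, 2008 + 7 days = September 29, 2008.
September 29, 2008 is a listed holiday; September 30, 2008 is a listed holiday; October 1, 2008 is a listed holiday. The next qualifying day is October 2, 2008.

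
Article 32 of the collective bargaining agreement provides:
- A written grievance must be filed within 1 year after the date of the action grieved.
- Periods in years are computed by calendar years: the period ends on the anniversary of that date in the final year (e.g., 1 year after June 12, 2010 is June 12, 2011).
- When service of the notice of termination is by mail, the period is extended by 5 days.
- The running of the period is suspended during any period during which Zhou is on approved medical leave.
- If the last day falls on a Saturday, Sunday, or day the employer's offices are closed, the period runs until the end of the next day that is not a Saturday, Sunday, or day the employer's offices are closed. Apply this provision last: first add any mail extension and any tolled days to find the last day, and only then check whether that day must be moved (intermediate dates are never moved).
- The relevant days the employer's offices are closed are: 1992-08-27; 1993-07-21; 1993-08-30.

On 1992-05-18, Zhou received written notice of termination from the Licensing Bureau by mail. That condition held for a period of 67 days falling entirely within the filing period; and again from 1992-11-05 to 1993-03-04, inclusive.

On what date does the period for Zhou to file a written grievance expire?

1 year after 1992-05-18 is May 18, 1993.
Service was by mail, adding 5 days: May 18, 1993 + 5 days = May 23, 1993.
Tolling adds 67 days: May 23, 1993 + 67 days = July 29, 1993.
From November 5, 1992 through March 4, 1993 inclusive is 120 days; tolling adds 120 days: July 29, 1993 + 120 days = November 26, 1993.
November 26, 1993 is a Friday and not a day the employer's offices are closed, so no extension applies.

November 26, 1993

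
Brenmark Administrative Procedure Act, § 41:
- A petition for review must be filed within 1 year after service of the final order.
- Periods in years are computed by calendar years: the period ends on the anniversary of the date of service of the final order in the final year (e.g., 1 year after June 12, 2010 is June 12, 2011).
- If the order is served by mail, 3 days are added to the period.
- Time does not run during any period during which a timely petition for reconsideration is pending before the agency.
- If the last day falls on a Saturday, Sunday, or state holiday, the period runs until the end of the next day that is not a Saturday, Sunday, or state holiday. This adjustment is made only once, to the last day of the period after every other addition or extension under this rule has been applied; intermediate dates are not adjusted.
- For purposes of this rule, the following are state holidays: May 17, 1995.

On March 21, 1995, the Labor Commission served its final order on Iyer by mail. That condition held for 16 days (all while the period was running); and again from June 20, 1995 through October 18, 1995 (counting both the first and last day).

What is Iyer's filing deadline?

August 8, 1996

1 year after March 21, 1995 is March 21, 1996.
Service was by mail, adding 3 days: March 21, 1996 + 3 days = March 24, 1996.
Tolling adds 16 days: March 24, 1996 + 16 days = April 9, 1996.
From June 20, 1995 through October 18, 1995 inclusive is 121 days; tolling adds 121 days: April 9, 1996 + 121 days = August 8, 1996.
August 8, 1996 is a Thursday and not a state holiday, so no extension applies.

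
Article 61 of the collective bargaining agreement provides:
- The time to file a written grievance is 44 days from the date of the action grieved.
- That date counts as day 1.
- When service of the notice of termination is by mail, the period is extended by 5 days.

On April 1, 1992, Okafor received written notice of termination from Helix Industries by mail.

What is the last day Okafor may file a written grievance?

May 19, 1992

Counting April 1, 1992 as day 1, day 44 is May 14, 1992.
Service was by mail, adding 5 days: May 14, 1992 + 5 days = May 19, 1992.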